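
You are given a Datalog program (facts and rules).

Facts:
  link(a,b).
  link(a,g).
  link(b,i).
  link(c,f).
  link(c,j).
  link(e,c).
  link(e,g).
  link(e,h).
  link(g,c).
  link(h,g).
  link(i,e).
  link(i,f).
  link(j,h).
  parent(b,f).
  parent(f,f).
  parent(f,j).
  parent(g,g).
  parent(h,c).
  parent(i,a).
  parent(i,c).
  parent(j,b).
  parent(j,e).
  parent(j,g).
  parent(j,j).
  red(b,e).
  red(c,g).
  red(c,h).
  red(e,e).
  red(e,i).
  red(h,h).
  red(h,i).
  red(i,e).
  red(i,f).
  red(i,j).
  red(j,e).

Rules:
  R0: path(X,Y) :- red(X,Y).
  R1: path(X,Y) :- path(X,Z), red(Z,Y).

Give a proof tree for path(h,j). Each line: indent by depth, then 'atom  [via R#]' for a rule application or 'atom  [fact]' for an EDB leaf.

round 1: derive path(b,e) via R0 from red(b,e)
round 1: derive path(c,g) via R0 from red(c,g)
round 1: derive path(c,h) via R0 from red(c,h)
round 1: derive path(e,e) via R0 from red(e,e)
round 1: derive path(e,i) via R0 from red(e,i)
round 1: derive path(h,h) via R0 from red(h,h)
round 1: derive path(h,i) via R0 from red(h,i)
round 1: derive path(i,e) via R0 from red(i,e)
round 1: derive path(i,f) via R0 from red(i,f)
round 1: derive path(i,j) via R0 from red(i,j)
round 1: derive path(j,e) via R0 from red(j,e)
round 2: derive path(b,i) via R1 from path(b,e), red(e,i)
round 2: derive path(c,i) via R1 from path(c,h), red(h,i)
round 2: derive path(e,f) via R1 from path(e,i), red(i,f)
round 2: derive path(e,j) via R1 from path(e,i), red(i,j)
round 2: derive path(h,e) via R1 from path(h,i), red(i,e)
round 2: derive path(h,f) via R1 from path(h,i), red(i,f)
round 2: derive path(h,j) via R1 from path(h,i), red(i,j)
round 2: derive path(i,i) via R1 from path(i,e), red(e,i)
round 2: derive path(j,i) via R1 from path(j,e), red(e,i)
round 3: derive path(b,f) via R1 from path(b,i), red(i,f)
round 3: derive path(b,j) via R1 from path(b,i), red(i,j)
round 3: derive path(c,e) via R1 from path(c,i), red(i,e)
round 3: derive path(c,f) via R1 from path(c,i), red(i,f)
round 3: derive path(c,j) via R1 from path(c,i), red(i,j)
round 3: derive path(j,f) via R1 from path(j,i), red(i,f)
round 3: derive path(j,j) via R1 from path(j,i), red(i,j)

path(h,j)  [via R1]
  path(h,i)  [via R0]
    red(h,i)  [fact]
  red(i,j)  [fact]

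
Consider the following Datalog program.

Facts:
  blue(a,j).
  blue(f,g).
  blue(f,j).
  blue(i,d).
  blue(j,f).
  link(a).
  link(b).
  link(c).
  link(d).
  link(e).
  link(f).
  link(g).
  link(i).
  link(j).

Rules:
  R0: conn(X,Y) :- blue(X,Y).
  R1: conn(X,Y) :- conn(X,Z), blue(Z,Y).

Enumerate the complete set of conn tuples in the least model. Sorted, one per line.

round 1: derive conn(a,j) via R0 from blue(a,j)
round 1: derive conn(f,g) via R0 from blue(f,g)
round 1: derive conn(f,j) via R0 from blue(f,j)
round 1: derive conn(i,d) via R0 from blue(i,d)
round 1: derive conn(j,f) via R0 from blue(j,f)
round 2: derive conn(a,f) via R1 from conn(a,j), blue(j,f)
round 2: derive conn(f,f) via R1 from conn(f,j), blue(j,f)
round 2: derive conn(j,g) via R1 from conn(j,f), blue(f,g)
round 2: derive conn(j,j) via R1 from conn(j,f), blue(f,j)
round 3: derive conn(a,g) via R1 from conn(a,f), blue(f,g)

conn(a,f)
conn(a,g)
conn(a,j)
conn(f,f)
conn(f,g)
conn(f,j)
conn(i,d)
conn(j,f)
conn(j,g)
conn(j,j)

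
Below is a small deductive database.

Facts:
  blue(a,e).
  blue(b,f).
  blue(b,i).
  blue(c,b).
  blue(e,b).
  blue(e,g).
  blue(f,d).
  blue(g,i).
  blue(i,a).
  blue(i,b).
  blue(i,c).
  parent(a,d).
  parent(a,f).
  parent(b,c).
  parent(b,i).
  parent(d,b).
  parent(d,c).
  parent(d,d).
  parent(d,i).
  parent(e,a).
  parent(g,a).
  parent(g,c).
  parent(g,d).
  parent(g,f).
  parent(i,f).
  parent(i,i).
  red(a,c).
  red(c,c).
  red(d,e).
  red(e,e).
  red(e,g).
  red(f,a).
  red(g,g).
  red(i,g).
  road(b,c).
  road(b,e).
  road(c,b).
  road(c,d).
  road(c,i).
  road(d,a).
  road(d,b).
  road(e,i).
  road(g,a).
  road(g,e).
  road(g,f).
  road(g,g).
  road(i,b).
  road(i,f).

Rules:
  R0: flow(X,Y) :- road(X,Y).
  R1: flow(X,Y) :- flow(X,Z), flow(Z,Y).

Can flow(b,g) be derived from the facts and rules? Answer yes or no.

round 1: derive flow(b,c) via R0 from road(b,c)
round 1: derive flow(b,e) via R0 from road(b,e)
round 1: derive flow(c,b) via R0 from road(c,b)
round 1: derive flow(c,d) via R0 from road(c,d)
round 1: derive flow(c,i) via R0 from road(c,i)
round 1: derive flow(d,a) via R0 from road(d,a)
round 1: derive flow(d,b) via R0 from road(d,b)
round 1: derive flow(e,i) via R0 from road(e,i)
round 1: derive flow(g,a) via R0 from road(g,a)
round 1: derive flow(g,e) via R0 from road(g,e)
round 1: derive flow(g,f) via R0 from road(g,f)
round 1: derive flow(g,g) via R0 from road(g,g)
round 1: derive flow(i,b) via R0 from road(i,b)
round 1: derive flow(i,f) via R0 from road(i,f)
round 2: derive flow(b,b) via R1 from flow(b,c), flow(c,b)
round 2: derive flow(b,d) via R1 from flow(b,c), flow(c,d)
round 2: derive flow(b,i) via R1 from flow(b,c), flow(c,i)
round 2: derive flow(c,a) via R1 from flow(c,d), flow(d,a)
round 2: derive flow(c,c) via R1 from flow(c,b), flow(b,c)
round 2: derive flow(c,e) via R1 from flow(c,b), flow(b,e)
round 2: derive flow(c,f) via R1 from flow(c,i), flow(i,f)
round 2: derive flow(d,c) via R1 from flow(d,b), flow(b,c)
round 2: derive flow(d,e) via R1 from flow(d,b), flow(b,e)
round 2: derive flow(e,b) via R1 from flow(e,i), flow(i,b)
round 2: derive flow(e,f) via R1 from flow(e,i), flow(i,f)
round 2: derive flow(g,i) via R1 from flow(g,e), flow(e,i)
round 2: derive flow(i,c) via R1 from flow(i,b), flow(b,c)
round 2: derive flow(i,e) via R1 from flow(i,b), flow(b,e)
round 3: derive flow(b,a) via R1 from flow(b,c), flow(c,a)
round 3: derive flow(b,f) via R1 from flow(b,c), flow(c,f)
round 3: derive flow(d,d) via R1 from flow(d,b), flow(b,d)
round 3: derive flow(d,f) via R1 from flow(d,c), flow(c,f)
round 3: derive flow(d,i) via R1 from flow(d,b), flow(b,i)
round 3: derive flow(e,c) via R1 from flow(e,b), flow(b,c)
round 3: derive flow(e,d) via R1 from flow(e,b), flow(b,d)
round 3: derive flow(e,e) via R1 from flow(e,b), flow(b,e)
round 3: derive flow(g,b) via R1 from flow(g,e), flow(e,b)
round 3: derive flow(g,c) via R1 from flow(g,i), flow(i,c)
round 3: derive flow(i,a) via R1 from flow(i,c), flow(c,a)
round 3: derive flow(i,d) via R1 from flow(i,b), flow(b,d)
round 3: derive flow(i,i) via R1 from flow(i,b), flow(b,i)
round 4: derive flow(e,a) via R1 from flow(e,b), flow(b,a)
round 4: derive flow(g,d) via R1 from flow(g,b), flow(b,d)

no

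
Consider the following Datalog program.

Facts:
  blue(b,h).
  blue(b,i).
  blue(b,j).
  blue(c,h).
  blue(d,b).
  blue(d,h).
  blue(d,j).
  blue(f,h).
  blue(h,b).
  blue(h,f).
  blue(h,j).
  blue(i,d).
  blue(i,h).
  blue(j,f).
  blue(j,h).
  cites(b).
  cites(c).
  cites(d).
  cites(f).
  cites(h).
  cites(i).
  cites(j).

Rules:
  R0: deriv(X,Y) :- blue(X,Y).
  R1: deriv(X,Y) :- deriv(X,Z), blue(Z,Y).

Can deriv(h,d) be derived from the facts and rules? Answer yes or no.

round 1: derive deriv(b,h) via R0 from blue(b,h)
round 1: derive deriv(b,i) via R0 from blue(b,i)
round 1: derive deriv(b,j) via R0 from blue(b,j)
round 1: derive deriv(c,h) via R0 from blue(c,h)
round 1: derive deriv(d,b) via R0 from blue(d,b)
round 1: derive deriv(d,h) via R0 from blue(d,h)
round 1: derive deriv(d,j) via R0 from blue(d,j)
round 1: derive deriv(f,h) via R0 from blue(f,h)
round 1: derive deriv(h,b) via R0 from blue(h,b)
round 1: derive deriv(h,f) via R0 from blue(h,f)
round 1: derive deriv(h,j) via R0 from blue(h,j)
round 1: derive deriv(i,d) via R0 from blue(i,d)
round 1: derive deriv(i,h) via R0 from blue(i,h)
round 1: derive deriv(j,f) via R0 from blue(j,f)
round 1: derive deriv(j,h) via R0 from blue(j,h)
round 2: derive deriv(b,b) via R1 from deriv(b,h), blue(h,b)
round 2: derive deriv(b,d) via R1 from deriv(b,i), blue(i,d)
round 2: derive deriv(b,f) via R1 from deriv(b,h), blue(h,f)
round 2: derive deriv(c,b) via R1 from deriv(c,h), blue(h,b)
round 2: derive deriv(c,f) via R1 from deriv(c,h), blue(h,f)
round 2: derive deriv(c,j) via R1 from deriv(c,h), blue(h,j)
round 2: derive deriv(d,f) via R1 from deriv(d,h), blue(h,f)
round 2: derive deriv(d,i) via R1 from deriv(d,b), blue(b,i)
round 2: derive deriv(f,b) via R1 from deriv(f,h), blue(h,b)
round 2: derive deriv(f,f) via R1 from deriv(f,h), blue(h,f)
round 2: derive deriv(f,j) via R1 from deriv(f,h), blue(h,j)
round 2: derive deriv(h,h) via R1 from deriv(h,b), blue(b,h)
round 2: derive deriv(h,i) via R1 from deriv(h,b), blue(b,i)
round 2: derive deriv(i,b) via R1 from deriv(i,d), blue(d,b)
round 2: derive deriv(i,f) via R1 from deriv(i,h), blue(h,f)
round 2: derive deriv(i,j) via R1 from deriv(i,d), blue(d,j)
round 2: derive deriv(j,b) via R1 from deriv(j,h), blue(h,b)
round 2: derive deriv(j,j) via R1 from deriv(j,h), blue(h,j)
round 3: derive deriv(c,i) via R1 from deriv(c,b), blue(b,i)
round 3: derive deriv(d,d) via R1 from deriv(d,i), blue(i,d)
round 3: derive deriv(f,i) via R1 from deriv(f,b), blue(b,i)
round 3: derive deriv(h,d) via R1 from deriv(h,i), blue(i,d)
round 3: derive deriv(i,i) via R1 from deriv(i,b), blue(b,i)
round 3: derive deriv(j,i) via R1 from deriv(j,b), blue(b,i)
round 4: derive deriv(c,d) via R1 from deriv(c,i), blue(i,d)
round 4: derive deriv(f,d) via R1 from deriv(f,i), blue(i,d)
round 4: derive deriv(j,d) via R1 from deriv(j,i), blue(i,d)

yes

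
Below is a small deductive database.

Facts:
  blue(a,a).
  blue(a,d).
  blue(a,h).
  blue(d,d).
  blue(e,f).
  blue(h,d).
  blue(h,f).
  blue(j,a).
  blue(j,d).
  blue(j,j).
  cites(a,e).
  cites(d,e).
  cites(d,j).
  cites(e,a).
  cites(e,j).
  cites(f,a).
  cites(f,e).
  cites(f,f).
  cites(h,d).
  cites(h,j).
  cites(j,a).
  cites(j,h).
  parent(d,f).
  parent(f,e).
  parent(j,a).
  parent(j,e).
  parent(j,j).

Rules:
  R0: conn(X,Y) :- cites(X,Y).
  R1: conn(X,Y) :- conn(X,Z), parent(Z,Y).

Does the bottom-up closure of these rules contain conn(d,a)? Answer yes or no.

yes

round 1: derive conn(a,e) via R0 from cites(a,e)
round 1: derive conn(d,e) via R0 from cites(d,e)
round 1: derive conn(d,j) via R0 from cites(d,j)
round 1: derive conn(e,a) via R0 from cites(e,a)
round 1: derive conn(e,j) via R0 from cites(e,j)
round 1: derive conn(f,a) via R0 from cites(f,a)
round 1: derive conn(f,e) via R0 from cites(f,e)
round 1: derive conn(f,f) via R0 from cites(f,f)
round 1: derive conn(h,d) via R0 from cites(h,d)
round 1: derive conn(h,j) via R0 from cites(h,j)
round 1: derive conn(j,a) via R0 from cites(j,a)
round 1: derive conn(j,h) via R0 from cites(j,h)
round 2: derive conn(d,a) via R1 from conn(d,j), parent(j,a)
round 2: derive conn(e,e) via R1 from conn(e,j), parent(j,e)
round 2: derive conn(h,a) via R1 from conn(h,j), parent(j,a)
round 2: derive conn(h,e) via R1 from conn(h,j), parent(j,e)
round 2: derive conn(h,f) via R1 from conn(h,d), parent(d,f)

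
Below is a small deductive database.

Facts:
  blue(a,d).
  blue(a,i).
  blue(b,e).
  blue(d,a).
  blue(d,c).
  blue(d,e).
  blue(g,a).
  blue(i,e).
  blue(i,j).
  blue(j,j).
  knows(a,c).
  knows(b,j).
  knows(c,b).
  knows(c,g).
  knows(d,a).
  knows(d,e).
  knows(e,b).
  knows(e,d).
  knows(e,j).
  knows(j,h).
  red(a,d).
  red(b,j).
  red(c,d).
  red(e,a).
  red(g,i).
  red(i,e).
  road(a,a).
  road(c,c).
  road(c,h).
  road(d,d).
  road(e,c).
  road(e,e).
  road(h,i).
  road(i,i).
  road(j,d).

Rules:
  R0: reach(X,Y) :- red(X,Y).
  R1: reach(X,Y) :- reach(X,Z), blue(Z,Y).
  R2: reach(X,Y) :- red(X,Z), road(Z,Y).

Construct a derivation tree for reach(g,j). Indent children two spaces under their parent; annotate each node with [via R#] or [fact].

round 1: derive reach(a,d) via R0 from red(a,d)
round 1: derive reach(b,j) via R0 from red(b,j)
round 1: derive reach(c,d) via R0 from red(c,d)
round 1: derive reach(e,a) via R0 from red(e,a)
round 1: derive reach(g,i) via R0 from red(g,i)
round 1: derive reach(i,e) via R0 from red(i,e)
round 1: derive reach(b,d) via R2 from red(b,j), road(j,d)
round 1: derive reach(i,c) via R2 from red(i,e), road(e,c)
round 2: derive reach(a,a) via R1 from reach(a,d), blue(d,a)
round 2: derive reach(a,c) via R1 from reach(a,d), blue(d,c)
round 2: derive reach(a,e) via R1 from reach(a,d), blue(d,e)
round 2: derive reach(b,a) via R1 from reach(b,d), blue(d,a)
round 2: derive reach(b,c) via R1 from reach(b,d), blue(d,c)
round 2: derive reach(b,e) via R1 from reach(b,d), blue(d,e)
round 2: derive reach(c,a) via R1 from reach(c,d), blue(d,a)
round 2: derive reach(c,c) via R1 from reach(c,d), blue(d,c)
round 2: derive reach(c,e) via R1 from reach(c,d), blue(d,e)
round 2: derive reach(e,d) via R1 from reach(e,a), blue(a,d)
round 2: derive reach(e,i) via R1 from reach(e,a), blue(a,i)
round 2: derive reach(g,e) via R1 from reach(g,i), blue(i,e)
round 2: derive reach(g,j) via R1 from reach(g,i), blue(i,j)
round 3: derive reach(a,i) via R1 from reach(a,a), blue(a,i)
round 3: derive reach(b,i) via R1 from reach(b,a), blue(a,i)
round 3: derive reach(c,i) via R1 from reach(c,a), blue(a,i)
round 3: derive reach(e,c) via R1 from reach(e,d), blue(d,c)
round 3: derive reach(e,e) via R1 from reach(e,d), blue(d,e)
round 3: derive reach(e,j) via R1 from reach(e,i), blue(i,j)
round 4: derive reach(a,j) via R1 from reach(a,i), blue(i,j)
round 4: derive reach(c,j) via R1 from reach(c,i), blue(i,j)

reach(g,j)  [via R1]
  reach(g,i)  [via R0]
    red(g,i)  [fact]
  blue(i,j)  [fact]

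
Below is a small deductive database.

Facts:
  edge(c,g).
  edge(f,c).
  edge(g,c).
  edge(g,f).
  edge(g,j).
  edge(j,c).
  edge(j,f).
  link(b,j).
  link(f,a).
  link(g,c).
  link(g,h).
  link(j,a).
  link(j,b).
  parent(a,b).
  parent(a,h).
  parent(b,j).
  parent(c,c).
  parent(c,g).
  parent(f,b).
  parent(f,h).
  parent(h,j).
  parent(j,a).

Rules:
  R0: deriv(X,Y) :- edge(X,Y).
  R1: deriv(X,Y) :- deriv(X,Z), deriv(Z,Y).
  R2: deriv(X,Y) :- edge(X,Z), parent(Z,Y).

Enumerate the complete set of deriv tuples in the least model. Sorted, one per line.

round 1: derive deriv(c,g) via R0 from edge(c,g)
round 1: derive deriv(f,c) via R0 from edge(f,c)
round 1: derive deriv(g,c) via R0 from edge(g,c)
round 1: derive deriv(g,f) via R0 from edge(g,f)
round 1: derive deriv(g,j) via R0 from edge(g,j)
round 1: derive deriv(j,c) via R0 from edge(j,c)
round 1: derive deriv(j,f) via R0 from edge(j,f)
round 1: derive deriv(f,g) via R2 from edge(f,c), parent(c,g)
round 1: derive deriv(g,a) via R2 from edge(g,j), parent(j,a)
round 1: derive deriv(g,b) via R2 from edge(g,f), parent(f,b)
round 1: derive deriv(g,g) via R2 from edge(g,c), parent(c,g)
round 1: derive deriv(g,h) via R2 from edge(g,f), parent(f,h)
round 1: derive deriv(j,b) via R2 from edge(j,f), parent(f,b)
round 1: derive deriv(j,g) via R2 from edge(j,c), parent(c,g)
round 1: derive deriv(j,h) via R2 from edge(j,f), parent(f,h)
round 2: derive deriv(c,a) via R1 from deriv(c,g), deriv(g,a)
round 2: derive deriv(c,b) via R1 from deriv(c,g), deriv(g,b)
round 2: derive deriv(c,c) via R1 from deriv(c,g), deriv(g,c)
round 2: derive deriv(c,f) via R1 from deriv(c,g), deriv(g,f)
round 2: derive deriv(c,h) via R1 from deriv(c,g), deriv(g,h)
round 2: derive deriv(c,j) via R1 from deriv(c,g), deriv(g,j)
round 2: derive deriv(f,a) via R1 from deriv(f,g), deriv(g,a)
round 2: derive deriv(f,b) via R1 from deriv(f,g), deriv(g,b)
round 2: derive deriv(f,f) via R1 from deriv(f,g), deriv(g,f)
round 2: derive deriv(f,h) via R1 from deriv(f,g), deriv(g,h)
round 2: derive deriv(f,j) via R1 from deriv(f,g), deriv(g,j)
round 2: derive deriv(j,a) via R1 from deriv(j,g), deriv(g,a)
round 2: derive deriv(j,j) via R1 from deriv(j,g), deriv(g,j)

deriv(c,a)
deriv(c,b)
deriv(c,c)
deriv(c,f)
deriv(c,g)
deriv(c,h)
deriv(c,j)
deriv(f,a)
deriv(f,b)
deriv(f,c)
deriv(f,f)
deriv(f,g)
deriv(f,h)
deriv(f,j)
deriv(g,a)
deriv(g,b)
deriv(g,c)
deriv(g,f)
deriv(g,g)
deriv(g,h)
deriv(g,j)
deriv(j,a)
deriv(j,b)
deriv(j,c)
deriv(j,f)
deriv(j,g)
deriv(j,h)
deriv(j,j)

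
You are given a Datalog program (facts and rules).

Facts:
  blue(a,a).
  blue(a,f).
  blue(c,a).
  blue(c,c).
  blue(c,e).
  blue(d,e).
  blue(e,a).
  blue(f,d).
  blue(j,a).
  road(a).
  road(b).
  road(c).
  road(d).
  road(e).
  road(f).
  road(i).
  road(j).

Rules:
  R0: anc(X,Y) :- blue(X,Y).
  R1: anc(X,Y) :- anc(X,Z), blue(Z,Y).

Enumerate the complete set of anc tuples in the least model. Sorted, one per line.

anc(a,a)
anc(a,d)
anc(a,e)
anc(a,f)
anc(c,a)
anc(c,c)
anc(c,d)
anc(c,e)
anc(c,f)
anc(d,a)
anc(d,d)
anc(d,e)
anc(d,f)
anc(e,a)
anc(e,d)
anc(e,e)
anc(e,f)
anc(f,a)
anc(f,d)
anc(f,e)
anc(f,f)
anc(j,a)
anc(j,d)
anc(j,e)
anc(j,f)

round 1: derive anc(a,a) via R0 from blue(a,a)
round 1: derive anc(a,f) via R0 from blue(a,f)
round 1: derive anc(c,a) via R0 from blue(c,a)
round 1: derive anc(c,c) via R0 from blue(c,c)
round 1: derive anc(c,e) via R0 from blue(c,e)
round 1: derive anc(d,e) via R0 from blue(d,e)
round 1: derive anc(e,a) via R0 from blue(e,a)
round 1: derive anc(f,d) via R0 from blue(f,d)
round 1: derive anc(j,a) via R0 from blue(j,a)
round 2: derive anc(a,d) via R1 from anc(a,f), blue(f,d)
round 2: derive anc(c,f) via R1 from anc(c,a), blue(a,f)
round 2: derive anc(d,a) via R1 from anc(d,e), blue(e,a)
round 2: derive anc(e,f) via R1 from anc(e,a), blue(a,f)
round 2: derive anc(f,e) via R1 from anc(f,d), blue(d,e)
round 2: derive anc(j,f) via R1 from anc(j,a), blue(a,f)
round 3: derive anc(a,e) via R1 from anc(a,d), blue(d,e)
round 3: derive anc(c,d) via R1 from anc(c,f), blue(f,d)
round 3: derive anc(d,f) via R1 from anc(d,a), blue(a,f)
round 3: derive anc(e,d) via R1 from anc(e,f), blue(f,d)
round 3: derive anc(f,a) via R1 from anc(f,e), blue(e,a)
round 3: derive anc(j,d) via R1 from anc(j,f), blue(f,d)
round 4: derive anc(d,d) via R1 from anc(d,f), blue(f,d)
round 4: derive anc(e,e) via R1 from anc(e,d), blue(d,e)
round 4: derive anc(f,f) via R1 from anc(f,a), blue(a,f)
round 4: derive anc(j,e) via R1 from anc(j,d), blue(d,e)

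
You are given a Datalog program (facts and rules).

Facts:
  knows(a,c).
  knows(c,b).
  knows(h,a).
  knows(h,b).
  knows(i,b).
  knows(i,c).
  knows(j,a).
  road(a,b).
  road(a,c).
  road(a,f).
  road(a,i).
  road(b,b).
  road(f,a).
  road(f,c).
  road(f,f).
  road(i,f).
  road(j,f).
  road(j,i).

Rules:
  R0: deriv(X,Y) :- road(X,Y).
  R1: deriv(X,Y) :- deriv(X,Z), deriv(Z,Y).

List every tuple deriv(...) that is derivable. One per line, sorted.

deriv(a,a)
deriv(a,b)
deriv(a,c)
deriv(a,f)
deriv(a,i)
deriv(b,b)
deriv(f,a)
deriv(f,b)
deriv(f,c)
deriv(f,f)
deriv(f,i)
deriv(i,a)
deriv(i,b)
deriv(i,c)
deriv(i,f)
deriv(i,i)
deriv(j,a)
deriv(j,b)
deriv(j,c)
deriv(j,f)
deriv(j,i)

round 1: derive deriv(a,b) via R0 from road(a,b)
round 1: derive deriv(a,c) via R0 from road(a,c)
round 1: derive deriv(a,f) via R0 from road(a,f)
round 1: derive deriv(a,i) via R0 from road(a,i)
round 1: derive deriv(b,b) via R0 from road(b,b)
round 1: derive deriv(f,a) via R0 from road(f,a)
round 1: derive deriv(f,c) via R0 from road(f,c)
round 1: derive deriv(f,f) via R0 from road(f,f)
round 1: derive deriv(i,f) via R0 from road(i,f)
round 1: derive deriv(j,f) via R0 from road(j,f)
round 1: derive deriv(j,i) via R0 from road(j,i)
round 2: derive deriv(a,a) via R1 from deriv(a,f), deriv(f,a)
round 2: derive deriv(f,b) via R1 from deriv(f,a), deriv(a,b)
round 2: derive deriv(f,i) via R1 from deriv(f,a), deriv(a,i)
round 2: derive deriv(i,a) via R1 from deriv(i,f), deriv(f,a)
round 2: derive deriv(i,c) via R1 from deriv(i,f), deriv(f,c)
round 2: derive deriv(j,a) via R1 from deriv(j,f), deriv(f,a)
round 2: derive deriv(j,c) via R1 from deriv(j,f), deriv(f,c)
round 3: derive deriv(i,b) via R1 from deriv(i,a), deriv(a,b)
round 3: derive deriv(i,i) via R1 from deriv(i,a), deriv(a,i)
round 3: derive deriv(j,b) via R1 from deriv(j,a), deriv(a,b)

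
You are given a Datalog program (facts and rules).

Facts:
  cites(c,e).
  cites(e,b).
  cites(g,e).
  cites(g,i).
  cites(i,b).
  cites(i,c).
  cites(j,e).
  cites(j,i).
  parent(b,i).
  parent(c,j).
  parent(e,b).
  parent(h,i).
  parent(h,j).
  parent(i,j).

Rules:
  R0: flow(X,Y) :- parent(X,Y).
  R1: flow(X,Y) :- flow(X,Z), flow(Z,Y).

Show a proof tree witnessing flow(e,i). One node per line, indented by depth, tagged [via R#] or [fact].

flow(e,i)  [via R1]
  flow(e,b)  [via R0]
    parent(e,b)  [fact]
  flow(b,i)  [via R0]
    parent(b,i)  [fact]

round 1: derive flow(b,i) via R0 from parent(b,i)
round 1: derive flow(c,j) via R0 from parent(c,j)
round 1: derive flow(e,b) via R0 from parent(e,b)
round 1: derive flow(h,i) via R0 from parent(h,i)
round 1: derive flow(h,j) via R0 from parent(h,j)
round 1: derive flow(i,j) via R0 from parent(i,j)
round 2: derive flow(b,j) via R1 from flow(b,i), flow(i,j)
round 2: derive flow(e,i) via R1 from flow(e,b), flow(b,i)
round 3: derive flow(e,j) via R1 from flow(e,b), flow(b,j)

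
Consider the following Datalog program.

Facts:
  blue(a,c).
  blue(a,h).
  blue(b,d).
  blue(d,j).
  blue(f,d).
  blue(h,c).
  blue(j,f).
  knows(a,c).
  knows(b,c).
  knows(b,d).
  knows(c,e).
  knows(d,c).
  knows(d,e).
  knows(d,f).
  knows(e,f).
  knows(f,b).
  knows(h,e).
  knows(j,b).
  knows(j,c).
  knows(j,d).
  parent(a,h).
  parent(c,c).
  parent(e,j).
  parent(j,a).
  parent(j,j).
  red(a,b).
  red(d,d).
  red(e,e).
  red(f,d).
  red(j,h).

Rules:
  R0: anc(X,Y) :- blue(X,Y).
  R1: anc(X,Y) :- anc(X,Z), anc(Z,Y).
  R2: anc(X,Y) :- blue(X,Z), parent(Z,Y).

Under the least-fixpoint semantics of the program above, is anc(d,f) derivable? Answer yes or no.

round 1: derive anc(a,c) via R0 from blue(a,c)
round 1: derive anc(a,h) via R0 from blue(a,h)
round 1: derive anc(b,d) via R0 from blue(b,d)
round 1: derive anc(d,j) via R0 from blue(d,j)
round 1: derive anc(f,d) via R0 from blue(f,d)
round 1: derive anc(h,c) via R0 from blue(h,c)
round 1: derive anc(j,f) via R0 from blue(j,f)
round 1: derive anc(d,a) via R2 from blue(d,j), parent(j,a)
round 2: derive anc(b,a) via R1 from anc(b,d), anc(d,a)
round 2: derive anc(b,j) via R1 from anc(b,d), anc(d,j)
round 2: derive anc(d,c) via R1 from anc(d,a), anc(a,c)
round 2: derive anc(d,f) via R1 from anc(d,j), anc(j,f)
round 2: derive anc(d,h) via R1 from anc(d,a), anc(a,h)
round 2: derive anc(f,a) via R1 from anc(f,d), anc(d,a)
round 2: derive anc(f,j) via R1 from anc(f,d), anc(d,j)
round 2: derive anc(j,d) via R1 from anc(j,f), anc(f,d)
round 3: derive anc(b,c) via R1 from anc(b,a), anc(a,c)
round 3: derive anc(b,f) via R1 from anc(b,d), anc(d,f)
round 3: derive anc(b,h) via R1 from anc(b,a), anc(a,h)
round 3: derive anc(d,d) via R1 from anc(d,f), anc(f,d)
round 3: derive anc(f,c) via R1 from anc(f,a), anc(a,c)
round 3: derive anc(f,f) via R1 from anc(f,d), anc(d,f)
round 3: derive anc(f,h) via R1 from anc(f,a), anc(a,h)
round 3: derive anc(j,a) via R1 from anc(j,d), anc(d,a)
round 3: derive anc(j,c) via R1 from anc(j,d), anc(d,c)
round 3: derive anc(j,h) via R1 from anc(j,d), anc(d,h)
round 3: derive anc(j,j) via R1 from anc(j,d), anc(d,j)

yes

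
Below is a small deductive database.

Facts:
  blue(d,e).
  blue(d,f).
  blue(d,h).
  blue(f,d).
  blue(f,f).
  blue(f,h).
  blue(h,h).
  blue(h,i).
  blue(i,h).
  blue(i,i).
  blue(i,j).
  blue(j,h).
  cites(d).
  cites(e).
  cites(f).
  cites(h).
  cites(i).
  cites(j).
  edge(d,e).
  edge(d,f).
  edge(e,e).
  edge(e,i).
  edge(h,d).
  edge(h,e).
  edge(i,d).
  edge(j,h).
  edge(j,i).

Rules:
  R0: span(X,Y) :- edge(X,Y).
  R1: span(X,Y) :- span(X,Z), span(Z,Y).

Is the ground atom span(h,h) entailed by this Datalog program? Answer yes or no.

round 1: derive span(d,e) via R0 from edge(d,e)
round 1: derive span(d,f) via R0 from edge(d,f)
round 1: derive span(e,e) via R0 from edge(e,e)
round 1: derive span(e,i) via R0 from edge(e,i)
round 1: derive span(h,d) via R0 from edge(h,d)
round 1: derive span(h,e) via R0 from edge(h,e)
round 1: derive span(i,d) via R0 from edge(i,d)
round 1: derive span(j,h) via R0 from edge(j,h)
round 1: derive span(j,i) via R0 from edge(j,i)
round 2: derive span(d,i) via R1 from span(d,e), span(e,i)
round 2: derive span(e,d) via R1 from span(e,i), span(i,d)
round 2: derive span(h,f) via R1 from span(h,d), span(d,f)
round 2: derive span(h,i) via R1 from span(h,e), span(e,i)
round 2: derive span(i,e) via R1 from span(i,d), span(d,e)
round 2: derive span(i,f) via R1 from span(i,d), span(d,f)
round 2: derive span(j,d) via R1 from span(j,h), span(h,d)
round 2: derive span(j,e) via R1 from span(j,h), span(h,e)
round 3: derive span(d,d) via R1 from span(d,e), span(e,d)
round 3: derive span(e,f) via R1 from span(e,d), span(d,f)
round 3: derive span(i,i) via R1 from span(i,d), span(d,i)
round 3: derive span(j,f) via R1 from span(j,d), span(d,f)

no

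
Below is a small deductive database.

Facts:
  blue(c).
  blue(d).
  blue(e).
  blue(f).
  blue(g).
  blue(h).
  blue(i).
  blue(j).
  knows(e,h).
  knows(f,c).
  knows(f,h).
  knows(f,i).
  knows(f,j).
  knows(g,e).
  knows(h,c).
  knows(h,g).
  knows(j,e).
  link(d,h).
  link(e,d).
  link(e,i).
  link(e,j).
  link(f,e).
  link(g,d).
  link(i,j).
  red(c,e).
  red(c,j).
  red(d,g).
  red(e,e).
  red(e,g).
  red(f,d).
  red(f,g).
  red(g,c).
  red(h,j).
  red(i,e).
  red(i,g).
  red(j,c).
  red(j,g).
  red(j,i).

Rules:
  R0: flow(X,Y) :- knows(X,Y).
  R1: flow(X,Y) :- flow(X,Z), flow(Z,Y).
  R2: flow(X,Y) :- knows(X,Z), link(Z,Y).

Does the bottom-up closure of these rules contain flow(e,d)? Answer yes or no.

yes

round 1: derive flow(e,h) via R0 from knows(e,h)
round 1: derive flow(f,c) via R0 from knows(f,c)
round 1: derive flow(f,h) via R0 from knows(f,h)
round 1: derive flow(f,i) via R0 from knows(f,i)
round 1: derive flow(f,j) via R0 from knows(f,j)
round 1: derive flow(g,e) via R0 from knows(g,e)
round 1: derive flow(h,c) via R0 from knows(h,c)
round 1: derive flow(h,g) via R0 from knows(h,g)
round 1: derive flow(j,e) via R0 from knows(j,e)
round 1: derive flow(g,d) via R2 from knows(g,e), link(e,d)
round 1: derive flow(g,i) via R2 from knows(g,e), link(e,i)
round 1: derive flow(g,j) via R2 from knows(g,e), link(e,j)
round 1: derive flow(h,d) via R2 from knows(h,g), link(g,d)
round 1: derive flow(j,d) via R2 from knows(j,e), link(e,d)
round 1: derive flow(j,i) via R2 from knows(j,e), link(e,i)
round 1: derive flow(j,j) via R2 from knows(j,e), link(e,j)
round 2: derive flow(e,c) via R1 from flow(e,h), flow(h,c)
round 2: derive flow(e,d) via R1 from flow(e,h), flow(h,d)
round 2: derive flow(e,g) via R1 from flow(e,h), flow(h,g)
round 2: derive flow(f,d) via R1 from flow(f,h), flow(h,d)
round 2: derive flow(f,e) via R1 from flow(f,j), flow(j,e)
round 2: derive flow(f,g) via R1 from flow(f,h), flow(h,g)
round 2: derive flow(g,h) via R1 from flow(g,e), flow(e,h)
round 2: derive flow(h,e) via R1 from flow(h,g), flow(g,e)
round 2: derive flow(h,i) via R1 from flow(h,g), flow(g,i)
round 2: derive flow(h,j) via R1 from flow(h,g), flow(g,j)
round 2: derive flow(j,h) via R1 from flow(j,e), flow(e,h)
round 3: derive flow(e,e) via R1 from flow(e,g), flow(g,e)
round 3: derive flow(e,i) via R1 from flow(e,g), flow(g,i)
round 3: derive flow(e,j) via R1 from flow(e,g), flow(g,j)
round 3: derive flow(g,c) via R1 from flow(g,e), flow(e,c)
round 3: derive flow(g,g) via R1 from flow(g,e), flow(e,g)
round 3: derive flow(h,h) via R1 from flow(h,e), flow(e,h)
round 3: derive flow(j,c) via R1 from flow(j,e), flow(e,c)
round 3: derive flow(j,g) via R1 from flow(j,e), flow(e,g)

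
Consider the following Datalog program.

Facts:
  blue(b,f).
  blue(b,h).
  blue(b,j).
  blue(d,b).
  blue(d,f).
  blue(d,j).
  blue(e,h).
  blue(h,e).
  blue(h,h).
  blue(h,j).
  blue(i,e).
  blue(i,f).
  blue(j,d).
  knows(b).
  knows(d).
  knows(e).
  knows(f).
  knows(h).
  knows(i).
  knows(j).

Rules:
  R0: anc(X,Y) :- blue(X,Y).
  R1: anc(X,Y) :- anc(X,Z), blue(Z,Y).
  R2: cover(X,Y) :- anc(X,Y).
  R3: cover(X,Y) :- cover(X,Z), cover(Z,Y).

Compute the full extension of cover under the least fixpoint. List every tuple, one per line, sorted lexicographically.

round 1: derive anc(b,f) via R0 from blue(b,f)
round 1: derive anc(b,h) via R0 from blue(b,h)
round 1: derive anc(b,j) via R0 from blue(b,j)
round 1: derive anc(d,b) via R0 from blue(d,b)
round 1: derive anc(d,f) via R0 from blue(d,f)
round 1: derive anc(d,j) via R0 from blue(d,j)
round 1: derive anc(e,h) via R0 from blue(e,h)
round 1: derive anc(h,e) via R0 from blue(h,e)
round 1: derive anc(h,h) via R0 from blue(h,h)
round 1: derive anc(h,j) via R0 from blue(h,j)
round 1: derive anc(i,e) via R0 from blue(i,e)
round 1: derive anc(i,f) via R0 from blue(i,f)
round 1: derive anc(j,d) via R0 from blue(j,d)
round 2: derive anc(b,d) via R1 from anc(b,j), blue(j,d)
round 2: derive anc(b,e) via R1 from anc(b,h), blue(h,e)
round 2: derive anc(d,d) via R1 from anc(d,j), blue(j,d)
round 2: derive anc(d,h) via R1 from anc(d,b), blue(b,h)
round 2: derive anc(e,e) via R1 from anc(e,h), blue(h,e)
round 2: derive anc(e,j) via R1 from anc(e,h), blue(h,j)
round 2: derive anc(h,d) via R1 from anc(h,j), blue(j,d)
round 2: derive anc(i,h) via R1 from anc(i,e), blue(e,h)
round 2: derive anc(j,b) via R1 from anc(j,d), blue(d,b)
round 2: derive anc(j,f) via R1 from anc(j,d), blue(d,f)
round 2: derive anc(j,j) via R1 from anc(j,d), blue(d,j)
round 2: derive cover(b,f) via R2 from anc(b,f)
round 2: derive cover(b,h) via R2 from anc(b,h)
round 2: derive cover(b,j) via R2 from anc(b,j)
round 2: derive cover(d,b) via R2 from anc(d,b)
round 2: derive cover(d,f) via R2 from anc(d,f)
round 2: derive cover(d,j) via R2 from anc(d,j)
round 2: derive cover(e,h) via R2 from anc(e,h)
round 2: derive cover(h,e) via R2 from anc(h,e)
round 2: derive cover(h,h) via R2 from anc(h,h)
round 2: derive cover(h,j) via R2 from anc(h,j)
round 2: derive cover(i,e) via R2 from anc(i,e)
round 2: derive cover(i,f) via R2 from anc(i,f)
round 2: derive cover(j,d) via R2 from anc(j,d)
round 3: derive anc(b,b) via R1 from anc(b,d), blue(d,b)
round 3: derive anc(d,e) via R1 from anc(d,h), blue(h,e)
round 3: derive anc(e,d) via R1 from anc(e,j), blue(j,d)
round 3: derive anc(h,b) via R1 from anc(h,d), blue(d,b)
round 3: derive anc(h,f) via R1 from anc(h,d), blue(d,f)
round 3: derive anc(i,j) via R1 from anc(i,h), blue(h,j)
round 3: derive anc(j,h) via R1 from anc(j,b), blue(b,h)
round 3: derive cover(b,d) via R2 from anc(b,d)
round 3: derive cover(b,e) via R2 from anc(b,e)
round 3: derive cover(d,d) via R2 from anc(d,d)
round 3: derive cover(d,h) via R2 from anc(d,h)
round 3: derive cover(e,e) via R2 from anc(e,e)
round 3: derive cover(e,j) via R2 from anc(e,j)
round 3: derive cover(h,d) via R2 from anc(h,d)
round 3: derive cover(i,h) via R2 from anc(i,h)
round 3: derive cover(j,b) via R2 from anc(j,b)
round 3: derive cover(j,f) via R2 from anc(j,f)
round 3: derive cover(j,j) via R2 from anc(j,j)
round 4: derive anc(e,b) via R1 from anc(e,d), blue(d,b)
round 4: derive anc(e,f) via R1 from anc(e,d), blue(d,f)
round 4: derive anc(i,d) via R1 from anc(i,j), blue(j,d)
round 4: derive anc(j,e) via R1 from anc(j,h), blue(h,e)
round 4: derive cover(b,b) via R2 from anc(b,b)
round 4: derive cover(d,e) via R2 from anc(d,e)
round 4: derive cover(e,d) via R2 from anc(e,d)
round 4: derive cover(h,b) via R2 from anc(h,b)
round 4: derive cover(h,f) via R2 from anc(h,f)
round 4: derive cover(i,j) via R2 from anc(i,j)
round 4: derive cover(j,h) via R2 from anc(j,h)
round 4: derive cover(e,b) via R3 from cover(e,j), cover(j,b)
round 4: derive cover(e,f) via R3 from cover(e,j), cover(j,f)
round 4: derive cover(i,d) via R3 from cover(i,h), cover(h,d)
round 4: derive cover(j,e) via R3 from cover(j,b), cover(b,e)
round 5: derive anc(i,b) via R1 from anc(i,d), blue(d,b)
round 5: derive cover(i,b) via R3 from cover(i,d), cover(d,b)

cover(b,b)
cover(b,d)
cover(b,e)
cover(b,f)
cover(b,h)
cover(b,j)
cover(d,b)
cover(d,d)
cover(d,e)
cover(d,f)
cover(d,h)
cover(d,j)
cover(e,b)
cover(e,d)
cover(e,e)
cover(e,f)
cover(e,h)
cover(e,j)
cover(h,b)
cover(h,d)
cover(h,e)
cover(h,f)
cover(h,h)
cover(h,j)
cover(i,b)
cover(i,d)
cover(i,e)
cover(i,f)
cover(i,h)
cover(i,j)
cover(j,b)
cover(j,d)
cover(j,e)
cover(j,f)
cover(j,h)
cover(j,j)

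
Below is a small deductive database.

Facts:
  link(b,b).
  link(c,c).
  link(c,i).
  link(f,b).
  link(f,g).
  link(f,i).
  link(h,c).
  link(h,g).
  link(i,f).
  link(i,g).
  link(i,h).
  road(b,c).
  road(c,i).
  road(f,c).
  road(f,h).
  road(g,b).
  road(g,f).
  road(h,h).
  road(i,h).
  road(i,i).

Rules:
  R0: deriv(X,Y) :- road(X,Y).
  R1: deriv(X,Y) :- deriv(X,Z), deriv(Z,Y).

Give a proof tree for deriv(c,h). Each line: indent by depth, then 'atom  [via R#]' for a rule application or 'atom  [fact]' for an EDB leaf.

round 1: derive deriv(b,c) via R0 from road(b,c)
round 1: derive deriv(c,i) via R0 from road(c,i)
round 1: derive deriv(f,c) via R0 from road(f,c)
round 1: derive deriv(f,h) via R0 from road(f,h)
round 1: derive deriv(g,b) via R0 from road(g,b)
round 1: derive deriv(g,f) via R0 from road(g,f)
round 1: derive deriv(h,h) via R0 from road(h,h)
round 1: derive deriv(i,h) via R0 from road(i,h)
round 1: derive deriv(i,i) via R0 from road(i,i)
round 2: derive deriv(b,i) via R1 from deriv(b,c), deriv(c,i)
round 2: derive deriv(c,h) via R1 from deriv(c,i), deriv(i,h)
round 2: derive deriv(f,i) via R1 from deriv(f,c), deriv(c,i)
round 2: derive deriv(g,c) via R1 from deriv(g,b), deriv(b,c)
round 2: derive deriv(g,h) via R1 from deriv(g,f), deriv(f,h)
round 3: derive deriv(b,h) via R1 from deriv(b,c), deriv(c,h)
round 3: derive deriv(g,i) via R1 from deriv(g,b), deriv(b,i)

deriv(c,h)  [via R1]
  deriv(c,i)  [via R0]
    road(c,i)  [fact]
  deriv(i,h)  [via R0]
    road(i,h)  [fact]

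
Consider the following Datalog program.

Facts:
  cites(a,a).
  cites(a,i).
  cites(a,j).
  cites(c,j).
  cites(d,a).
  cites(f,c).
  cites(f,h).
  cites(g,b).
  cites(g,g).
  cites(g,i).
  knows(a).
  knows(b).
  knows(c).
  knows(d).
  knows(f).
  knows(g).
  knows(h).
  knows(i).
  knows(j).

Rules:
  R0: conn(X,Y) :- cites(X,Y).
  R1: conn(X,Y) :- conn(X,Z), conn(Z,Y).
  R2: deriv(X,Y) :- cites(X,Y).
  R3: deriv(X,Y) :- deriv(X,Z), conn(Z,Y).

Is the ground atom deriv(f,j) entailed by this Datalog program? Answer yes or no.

yes

round 1: derive conn(a,a) via R0 from cites(a,a)
round 1: derive conn(a,i) via R0 from cites(a,i)
round 1: derive conn(a,j) via R0 from cites(a,j)
round 1: derive conn(c,j) via R0 from cites(c,j)
round 1: derive conn(d,a) via R0 from cites(d,a)
round 1: derive conn(f,c) via R0 from cites(f,c)
round 1: derive conn(f,h) via R0 from cites(f,h)
round 1: derive conn(g,b) via R0 from cites(g,b)
round 1: derive conn(g,g) via R0 from cites(g,g)
round 1: derive conn(g,i) via R0 from cites(g,i)
round 1: derive deriv(a,a) via R2 from cites(a,a)
round 1: derive deriv(a,i) via R2 from cites(a,i)
round 1: derive deriv(a,j) via R2 from cites(a,j)
round 1: derive deriv(c,j) via R2 from cites(c,j)
round 1: derive deriv(d,a) via R2 from cites(d,a)
round 1: derive deriv(f,c) via R2 from cites(f,c)
round 1: derive deriv(f,h) via R2 from cites(f,h)
round 1: derive deriv(g,b) via R2 from cites(g,b)
round 1: derive deriv(g,g) via R2 from cites(g,g)
round 1: derive deriv(g,i) via R2 from cites(g,i)
round 2: derive conn(d,i) via R1 from conn(d,a), conn(a,i)
round 2: derive conn(d,j) via R1 from conn(d,a), conn(a,j)
round 2: derive conn(f,j) via R1 from conn(f,c), conn(c,j)
round 2: derive deriv(d,i) via R3 from deriv(d,a), conn(a,i)
round 2: derive deriv(d,j) via R3 from deriv(d,a), conn(a,j)
round 2: derive deriv(f,j) via R3 from deriv(f,c), conn(c,j)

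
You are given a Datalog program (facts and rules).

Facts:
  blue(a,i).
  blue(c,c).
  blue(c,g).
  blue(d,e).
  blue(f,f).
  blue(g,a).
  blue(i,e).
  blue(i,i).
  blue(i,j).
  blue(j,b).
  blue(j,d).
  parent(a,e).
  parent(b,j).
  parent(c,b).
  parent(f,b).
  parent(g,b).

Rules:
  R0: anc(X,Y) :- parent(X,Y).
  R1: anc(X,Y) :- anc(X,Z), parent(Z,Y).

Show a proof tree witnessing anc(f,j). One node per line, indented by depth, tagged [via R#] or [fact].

round 1: derive anc(a,e) via R0 from parent(a,e)
round 1: derive anc(b,j) via R0 from parent(b,j)
round 1: derive anc(c,b) via R0 from parent(c,b)
round 1: derive anc(f,b) via R0 from parent(f,b)
round 1: derive anc(g,b) via R0 from parent(g,b)
round 2: derive anc(c,j) via R1 from anc(c,b), parent(b,j)
round 2: derive anc(f,j) via R1 from anc(f,b), parent(b,j)
round 2: derive anc(g,j) via R1 from anc(g,b), parent(b,j)

anc(f,j)  [via R1]
  anc(f,b)  [via R0]
    parent(f,b)  [fact]
  parent(b,j)  [fact]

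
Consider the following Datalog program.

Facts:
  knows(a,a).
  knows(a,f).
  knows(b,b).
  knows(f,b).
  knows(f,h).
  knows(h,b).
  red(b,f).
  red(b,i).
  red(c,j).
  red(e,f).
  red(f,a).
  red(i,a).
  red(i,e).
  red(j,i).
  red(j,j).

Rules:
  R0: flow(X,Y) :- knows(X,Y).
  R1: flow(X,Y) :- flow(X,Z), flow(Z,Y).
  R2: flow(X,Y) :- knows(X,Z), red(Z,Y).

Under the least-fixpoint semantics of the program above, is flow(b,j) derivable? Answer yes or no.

no

round 1: derive flow(a,a) via R0 from knows(a,a)
round 1: derive flow(a,f) via R0 from knows(a,f)
round 1: derive flow(b,b) via R0 from knows(b,b)
round 1: derive flow(f,b) via R0 from knows(f,b)
round 1: derive flow(f,h) via R0 from knows(f,h)
round 1: derive flow(h,b) via R0 from knows(h,b)
round 1: derive flow(b,f) via R2 from knows(b,b), red(b,f)
round 1: derive flow(b,i) via R2 from knows(b,b), red(b,i)
round 1: derive flow(f,f) via R2 from knows(f,b), red(b,f)
round 1: derive flow(f,i) via R2 from knows(f,b), red(b,i)
round 1: derive flow(h,f) via R2 from knows(h,b), red(b,f)
round 1: derive flow(h,i) via R2 from knows(h,b), red(b,i)
round 2: derive flow(a,b) via R1 from flow(a,f), flow(f,b)
round 2: derive flow(a,h) via R1 from flow(a,f), flow(f,h)
round 2: derive flow(a,i) via R1 from flow(a,f), flow(f,i)
round 2: derive flow(b,h) via R1 from flow(b,f), flow(f,h)
round 2: derive flow(h,h) via R1 from flow(h,f), flow(f,h)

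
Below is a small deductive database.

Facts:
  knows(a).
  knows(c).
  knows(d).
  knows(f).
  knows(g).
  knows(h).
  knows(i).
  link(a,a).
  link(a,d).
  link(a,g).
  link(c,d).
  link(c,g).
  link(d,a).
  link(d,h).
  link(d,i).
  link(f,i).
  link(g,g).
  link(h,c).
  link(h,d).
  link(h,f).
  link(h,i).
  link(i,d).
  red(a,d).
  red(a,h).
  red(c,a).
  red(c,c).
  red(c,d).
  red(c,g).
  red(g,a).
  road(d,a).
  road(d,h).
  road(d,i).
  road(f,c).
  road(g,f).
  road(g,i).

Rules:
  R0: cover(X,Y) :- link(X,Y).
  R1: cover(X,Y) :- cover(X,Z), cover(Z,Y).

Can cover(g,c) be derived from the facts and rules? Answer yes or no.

no

round 1: derive cover(a,a) via R0 from link(a,a)
round 1: derive cover(a,d) via R0 from link(a,d)
round 1: derive cover(a,g) via R0 from link(a,g)
round 1: derive cover(c,d) via R0 from link(c,d)
round 1: derive cover(c,g) via R0 from link(c,g)
round 1: derive cover(d,a) via R0 from link(d,a)
round 1: derive cover(d,h) via R0 from link(d,h)
round 1: derive cover(d,i) via R0 from link(d,i)
round 1: derive cover(f,i) via R0 from link(f,i)
round 1: derive cover(g,g) via R0 from link(g,g)
round 1: derive cover(h,c) via R0 from link(h,c)
round 1: derive cover(h,d) via R0 from link(h,d)
round 1: derive cover(h,f) via R0 from link(h,f)
round 1: derive cover(h,i) via R0 from link(h,i)
round 1: derive cover(i,d) via R0 from link(i,d)
round 2: derive cover(a,h) via R1 from cover(a,d), cover(d,h)
round 2: derive cover(a,i) via R1 from cover(a,d), cover(d,i)
round 2: derive cover(c,a) via R1 from cover(c,d), cover(d,a)
round 2: derive cover(c,h) via R1 from cover(c,d), cover(d,h)
round 2: derive cover(c,i) via R1 from cover(c,d), cover(d,i)
round 2: derive cover(d,c) via R1 from cover(d,h), cover(h,c)
round 2: derive cover(d,d) via R1 from cover(d,a), cover(a,d)
round 2: derive cover(d,f) via R1 from cover(d,h), cover(h,f)
round 2: derive cover(d,g) via R1 from cover(d,a), cover(a,g)
round 2: derive cover(f,d) via R1 from cover(f,i), cover(i,d)
round 2: derive cover(h,a) via R1 from cover(h,d), cover(d,a)
round 2: derive cover(h,g) via R1 from cover(h,c), cover(c,g)
round 2: derive cover(h,h) via R1 from cover(h,d), cover(d,h)
round 2: derive cover(i,a) via R1 from cover(i,d), cover(d,a)
round 2: derive cover(i,h) via R1 from cover(i,d), cover(d,h)
round 2: derive cover(i,i) via R1 from cover(i,d), cover(d,i)
round 3: derive cover(a,c) via R1 from cover(a,d), cover(d,c)
round 3: derive cover(a,f) via R1 from cover(a,d), cover(d,f)
round 3: derive cover(c,c) via R1 from cover(c,d), cover(d,c)
round 3: derive cover(c,f) via R1 from cover(c,d), cover(d,f)
round 3: derive cover(f,a) via R1 from cover(f,d), cover(d,a)
round 3: derive cover(f,c) via R1 from cover(f,d), cover(d,c)
round 3: derive cover(f,f) via R1 from cover(f,d), cover(d,f)
round 3: derive cover(f,g) via R1 from cover(f,d), cover(d,g)
round 3: derive cover(f,h) via R1 from cover(f,d), cover(d,h)
round 3: derive cover(i,c) via R1 from cover(i,d), cover(d,c)
round 3: derive cover(i,f) via R1 from cover(i,d), cover(d,f)
round 3: derive cover(i,g) via R1 from cover(i,a), cover(a,g)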